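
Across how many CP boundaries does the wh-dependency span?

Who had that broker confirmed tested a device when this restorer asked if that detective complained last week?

1

"who" is extracted from the subject of "tested".
Boundaries crossed, outermost first: [Ø] — 1 in total.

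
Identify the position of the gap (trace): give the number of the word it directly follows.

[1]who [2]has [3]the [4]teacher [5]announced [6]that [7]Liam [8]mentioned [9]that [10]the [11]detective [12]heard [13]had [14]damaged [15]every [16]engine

The displaced element is "who" (word 1).
It is linked across 3 clause boundaries (that → that → Ø).
It functions as the subject of "damaged", so the gap sits immediately after word 12 ("heard").
Base order: The teacher has announced that Liam mentioned that the detective heard that who had damaged every engine.

12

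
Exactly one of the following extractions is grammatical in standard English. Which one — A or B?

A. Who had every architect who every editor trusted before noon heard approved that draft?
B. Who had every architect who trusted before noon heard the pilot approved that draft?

In B, the wh-phrase is extracted from inside a complex-NP island (relative clause) (introduced by "who"), which blocks movement.
In A, the extraction path crosses only that-complement boundaries, which are transparent.
So A is grammatical.

A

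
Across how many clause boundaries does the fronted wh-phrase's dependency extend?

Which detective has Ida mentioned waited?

1

"which detective" is extracted from the subject of "waited".
Boundaries crossed, outermost first: [Ø] — 1 in total.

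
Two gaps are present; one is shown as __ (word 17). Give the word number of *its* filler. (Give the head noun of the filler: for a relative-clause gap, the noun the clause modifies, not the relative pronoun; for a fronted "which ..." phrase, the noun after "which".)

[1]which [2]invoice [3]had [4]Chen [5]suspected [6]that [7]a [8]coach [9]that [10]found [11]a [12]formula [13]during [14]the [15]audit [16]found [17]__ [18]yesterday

The marked gap is the direct object of "found".
Its filler is the fronted wh-phrase "which invoice", at word 2.
(The other dependency links word 8 to a gap after word 9.)

2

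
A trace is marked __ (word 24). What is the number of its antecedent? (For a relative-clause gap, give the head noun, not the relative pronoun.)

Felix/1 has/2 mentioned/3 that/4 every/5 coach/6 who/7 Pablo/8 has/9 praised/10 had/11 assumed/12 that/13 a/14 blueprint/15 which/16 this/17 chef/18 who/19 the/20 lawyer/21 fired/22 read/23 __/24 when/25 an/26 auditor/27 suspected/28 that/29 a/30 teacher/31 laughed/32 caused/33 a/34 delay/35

15

The gap at 24 is the object of "read", inside a relative clause.
The relative pronoun is "which" (word 16); it is bound by the head noun immediately before it.
Its filler is the head noun "blueprint", at word 15.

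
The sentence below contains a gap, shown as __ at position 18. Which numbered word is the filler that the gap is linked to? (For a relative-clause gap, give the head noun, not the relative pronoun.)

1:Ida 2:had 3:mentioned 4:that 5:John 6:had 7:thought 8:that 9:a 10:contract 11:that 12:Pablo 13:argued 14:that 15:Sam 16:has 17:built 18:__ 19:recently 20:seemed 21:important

10

The gap at 18 is the object of "built", inside a relative clause.
The relative pronoun is "that" (word 11); it is bound by the head noun immediately before it.
Its filler is the head noun "contract", at word 10.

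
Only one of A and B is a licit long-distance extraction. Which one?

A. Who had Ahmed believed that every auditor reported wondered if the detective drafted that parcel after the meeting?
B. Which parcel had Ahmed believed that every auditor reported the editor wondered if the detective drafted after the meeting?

A

In B, the wh-phrase is extracted from inside a wh-island (introduced by "if"), which blocks movement.
In A, the extraction path crosses only that-complement boundaries, which are transparent.
So A is grammatical.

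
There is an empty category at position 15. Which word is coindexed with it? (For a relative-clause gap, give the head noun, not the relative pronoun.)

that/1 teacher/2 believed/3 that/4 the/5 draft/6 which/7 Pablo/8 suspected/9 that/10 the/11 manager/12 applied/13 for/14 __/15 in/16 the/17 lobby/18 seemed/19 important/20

6

The gap at 15 is the prepositional object of "applied", inside a relative clause.
The relative pronoun is "which" (word 7); it is bound by the head noun immediately before it.
Its filler is the head noun "draft", at word 6.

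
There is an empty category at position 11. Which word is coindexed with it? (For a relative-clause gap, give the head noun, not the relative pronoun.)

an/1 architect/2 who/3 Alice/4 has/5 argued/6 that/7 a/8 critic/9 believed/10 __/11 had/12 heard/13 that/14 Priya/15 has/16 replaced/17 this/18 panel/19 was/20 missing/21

The gap at 11 is the subject of "heard", inside a relative clause.
The relative pronoun is "who" (word 3); it is bound by the head noun immediately before it.
Its filler is the head noun "architect", at word 2.

2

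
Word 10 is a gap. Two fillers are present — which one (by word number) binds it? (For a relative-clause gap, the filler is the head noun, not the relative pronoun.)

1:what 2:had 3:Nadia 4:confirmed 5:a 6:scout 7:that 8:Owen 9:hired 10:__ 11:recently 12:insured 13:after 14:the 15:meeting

The marked gap is inside the relative clause, the direct object of "hired".
Its filler is the head noun "scout" (via "that"), at word 6.
(The other dependency links word 1 to a gap after word 12.)

6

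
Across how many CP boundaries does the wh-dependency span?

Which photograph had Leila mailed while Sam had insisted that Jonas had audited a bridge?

0

"which photograph" originates inside the matrix clause — no clause boundary is crossed.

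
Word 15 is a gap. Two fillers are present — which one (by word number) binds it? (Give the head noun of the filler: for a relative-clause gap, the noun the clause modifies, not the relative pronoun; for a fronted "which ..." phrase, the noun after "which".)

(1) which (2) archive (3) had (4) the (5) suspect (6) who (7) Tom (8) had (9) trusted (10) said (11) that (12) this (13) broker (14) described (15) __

2

The marked gap is the direct object of "described".
Its filler is the fronted wh-phrase "which archive", at word 2.
(The other dependency links word 5 to a gap after word 9.)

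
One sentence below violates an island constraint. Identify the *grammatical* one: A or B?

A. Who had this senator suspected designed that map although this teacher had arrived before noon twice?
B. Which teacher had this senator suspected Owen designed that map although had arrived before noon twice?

In B, the wh-phrase is extracted from inside an adjunct island (introduced by "although"), which blocks movement.
In A, the extraction path crosses only that-complement boundaries, which are transparent.
So A is grammatical.

A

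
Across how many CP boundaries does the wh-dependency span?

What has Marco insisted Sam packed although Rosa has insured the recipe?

"what" is extracted from the object of "packed".
Boundaries crossed, outermost first: [Ø] — 1 in total.

1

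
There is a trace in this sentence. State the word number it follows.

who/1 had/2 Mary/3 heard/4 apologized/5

4

The displaced element is "who" (word 1).
It is linked across 1 clause boundary (Ø).
It functions as the subject of "apologized", so the gap sits immediately after word 4 ("heard").
Base order: Mary had heard that who apologized.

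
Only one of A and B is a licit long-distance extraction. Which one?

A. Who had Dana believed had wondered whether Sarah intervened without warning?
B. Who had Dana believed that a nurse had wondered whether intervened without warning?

A

In B, the wh-phrase is extracted from inside a wh-island (introduced by "whether"), which blocks movement.
In A, the extraction path crosses only that-complement boundaries, which are transparent.
So A is grammatical.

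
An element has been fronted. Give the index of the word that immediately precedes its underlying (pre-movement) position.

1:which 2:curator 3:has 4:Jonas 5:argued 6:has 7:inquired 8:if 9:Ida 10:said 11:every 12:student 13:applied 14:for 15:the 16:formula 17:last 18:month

The displaced element is "which curator" (word 2).
It is linked across 1 clause boundary (Ø).
It functions as the subject of "inquired", so the gap sits immediately after word 5 ("argued").
Base order: Jonas has argued that which curator has inquired if Ida said every student applied for the formula last month.

5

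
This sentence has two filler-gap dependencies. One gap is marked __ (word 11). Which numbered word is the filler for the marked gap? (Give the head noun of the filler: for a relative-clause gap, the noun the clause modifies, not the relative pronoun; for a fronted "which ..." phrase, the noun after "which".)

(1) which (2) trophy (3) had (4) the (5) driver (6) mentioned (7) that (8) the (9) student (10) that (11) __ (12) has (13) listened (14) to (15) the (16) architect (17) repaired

9

The marked gap is inside the relative clause, the subject of "listened".
Its filler is the head noun "student" (via "that"), at word 9.
(The other dependency links word 2 to a gap after word 17.)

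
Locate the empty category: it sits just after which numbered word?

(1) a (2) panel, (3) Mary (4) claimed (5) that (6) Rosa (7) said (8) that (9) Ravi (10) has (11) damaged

11

The displaced element is "a panel" (word 2).
It is linked across 2 clause boundaries (that → that).
It functions as the direct object of "damaged", so the gap sits immediately after word 11 ("damaged").
Base order: Mary claimed that Rosa said that Ravi has damaged a panel.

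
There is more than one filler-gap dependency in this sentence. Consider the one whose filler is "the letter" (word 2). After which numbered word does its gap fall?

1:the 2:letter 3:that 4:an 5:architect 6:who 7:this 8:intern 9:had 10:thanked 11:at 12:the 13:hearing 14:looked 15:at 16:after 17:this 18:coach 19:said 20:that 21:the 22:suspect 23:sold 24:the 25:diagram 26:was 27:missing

15

The displaced element is "the letter" (word 2).
It functions as the object of the preposition "at" of "looked", so the gap sits immediately after word 15 ("at").
Base order: An architect who this intern had thanked at the hearing looked at the letter after this coach said that the suspect sold the diagram.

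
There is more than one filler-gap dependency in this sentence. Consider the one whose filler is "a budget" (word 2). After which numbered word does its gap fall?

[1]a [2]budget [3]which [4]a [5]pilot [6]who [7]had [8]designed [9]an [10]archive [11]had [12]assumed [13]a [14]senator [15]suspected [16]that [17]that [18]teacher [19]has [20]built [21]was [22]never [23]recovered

The displaced element is "a budget" (word 2).
It is linked across 2 clause boundaries (Ø → that).
It functions as the direct object of "built", so the gap sits immediately after word 20 ("built").
Base order: A pilot who had designed an archive had assumed a senator suspected that that teacher has built a budget.

20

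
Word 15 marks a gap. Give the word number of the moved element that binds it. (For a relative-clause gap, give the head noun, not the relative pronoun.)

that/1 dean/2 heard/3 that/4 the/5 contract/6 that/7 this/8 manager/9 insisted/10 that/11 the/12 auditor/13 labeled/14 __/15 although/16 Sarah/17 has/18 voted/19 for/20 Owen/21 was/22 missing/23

The gap at 15 is the object of "labeled", inside a relative clause.
The relative pronoun is "that" (word 7); it is bound by the head noun immediately before it.
Its filler is the head noun "contract", at word 6.

6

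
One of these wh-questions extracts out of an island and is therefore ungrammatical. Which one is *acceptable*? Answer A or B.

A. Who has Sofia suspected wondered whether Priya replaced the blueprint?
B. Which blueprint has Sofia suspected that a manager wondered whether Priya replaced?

A

In B, the wh-phrase is extracted from inside a wh-island (introduced by "whether"), which blocks movement.
In A, the extraction path crosses only that-complement boundaries, which are transparent.
So A is grammatical.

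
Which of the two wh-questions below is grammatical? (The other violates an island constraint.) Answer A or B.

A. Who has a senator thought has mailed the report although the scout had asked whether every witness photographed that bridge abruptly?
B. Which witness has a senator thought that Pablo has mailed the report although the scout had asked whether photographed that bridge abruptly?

In B, the wh-phrase is extracted from inside an adjunct island (introduced by "although"), which blocks movement.
In A, the extraction path crosses only that-complement boundaries, which are transparent.
So A is grammatical.

A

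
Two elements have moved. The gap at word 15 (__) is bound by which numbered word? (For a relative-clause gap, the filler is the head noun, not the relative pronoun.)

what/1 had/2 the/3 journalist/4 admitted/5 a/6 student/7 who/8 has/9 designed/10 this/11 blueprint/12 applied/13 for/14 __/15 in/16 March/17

1

The marked gap is the object of the preposition "for" of "applied".
Its filler is the fronted wh-phrase "what", at word 1.
(The other dependency links word 7 to a gap after word 8.)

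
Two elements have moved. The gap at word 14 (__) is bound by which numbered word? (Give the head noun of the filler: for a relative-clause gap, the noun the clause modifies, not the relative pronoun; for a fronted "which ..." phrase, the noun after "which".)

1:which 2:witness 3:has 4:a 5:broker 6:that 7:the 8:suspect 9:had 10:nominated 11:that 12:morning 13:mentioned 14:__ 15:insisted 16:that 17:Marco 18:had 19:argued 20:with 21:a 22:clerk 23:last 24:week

2

The marked gap is the subject of "insisted".
Its filler is the fronted wh-phrase "which witness", at word 2.
(The other dependency links word 5 to a gap after word 10.)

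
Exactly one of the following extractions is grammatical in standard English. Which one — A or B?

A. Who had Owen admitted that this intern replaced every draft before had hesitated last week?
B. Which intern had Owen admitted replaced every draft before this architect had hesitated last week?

B

In A, the wh-phrase is extracted from inside an adjunct island (introduced by "before"), which blocks movement.
In B, the extraction path crosses only that-complement boundaries, which are transparent.
So B is grammatical.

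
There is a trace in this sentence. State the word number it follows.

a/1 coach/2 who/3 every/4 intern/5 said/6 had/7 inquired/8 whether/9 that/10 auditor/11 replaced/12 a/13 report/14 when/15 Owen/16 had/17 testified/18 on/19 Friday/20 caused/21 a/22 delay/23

6

The displaced element is "a coach" (word 2).
It is linked across 1 clause boundary (Ø).
It functions as the subject of "inquired", so the gap sits immediately after word 6 ("said").
Base order: Every intern said that a coach had inquired whether that auditor replaced a report when Owen had testified on Friday.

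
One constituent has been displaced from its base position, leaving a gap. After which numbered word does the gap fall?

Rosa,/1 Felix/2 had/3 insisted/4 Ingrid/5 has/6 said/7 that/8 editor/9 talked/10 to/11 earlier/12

11

The displaced element is "Rosa" (word 1).
It is linked across 2 clause boundaries (Ø → Ø).
It functions as the object of the preposition "to" of "talked", so the gap sits immediately after word 11 ("to").
Base order: Felix had insisted Ingrid has said that editor talked to Rosa earlier.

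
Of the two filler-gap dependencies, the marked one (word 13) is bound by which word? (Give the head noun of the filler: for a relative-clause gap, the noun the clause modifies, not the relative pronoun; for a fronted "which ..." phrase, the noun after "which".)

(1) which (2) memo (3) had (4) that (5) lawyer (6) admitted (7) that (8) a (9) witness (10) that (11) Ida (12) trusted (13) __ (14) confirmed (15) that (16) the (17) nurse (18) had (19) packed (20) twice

9

The marked gap is inside the relative clause, the direct object of "trusted".
Its filler is the head noun "witness" (via "that"), at word 9.
(The other dependency links word 2 to a gap after word 19.)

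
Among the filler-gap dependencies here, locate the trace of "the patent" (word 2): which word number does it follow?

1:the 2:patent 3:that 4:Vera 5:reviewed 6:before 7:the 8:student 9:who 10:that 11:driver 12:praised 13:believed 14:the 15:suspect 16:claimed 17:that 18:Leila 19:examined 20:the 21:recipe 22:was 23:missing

The displaced element is "the patent" (word 2).
It functions as the direct object of "reviewed", so the gap sits immediately after word 5 ("reviewed").
Base order: Vera reviewed the patent before the student who that driver praised believed the suspect claimed that Leila examined the recipe.

5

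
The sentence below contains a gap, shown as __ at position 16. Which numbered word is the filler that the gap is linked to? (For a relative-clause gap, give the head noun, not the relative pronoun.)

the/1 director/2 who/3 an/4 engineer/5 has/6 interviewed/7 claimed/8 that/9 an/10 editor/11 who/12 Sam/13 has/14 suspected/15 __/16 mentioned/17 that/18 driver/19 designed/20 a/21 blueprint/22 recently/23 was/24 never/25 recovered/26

The gap at 16 is the subject of "mentioned", inside a relative clause.
The relative pronoun is "who" (word 12); it is bound by the head noun immediately before it.
Its filler is the head noun "editor", at word 11.

11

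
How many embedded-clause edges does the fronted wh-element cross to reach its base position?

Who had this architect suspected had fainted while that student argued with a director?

"who" is extracted from the subject of "fainted".
Boundaries crossed, outermost first: [Ø] — 1 in total.

1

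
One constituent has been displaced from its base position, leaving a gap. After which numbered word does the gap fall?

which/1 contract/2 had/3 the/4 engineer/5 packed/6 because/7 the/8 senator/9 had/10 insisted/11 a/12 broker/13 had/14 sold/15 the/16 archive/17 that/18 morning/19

6

The displaced element is "which contract" (word 2).
It functions as the direct object of "packed", so the gap sits immediately after word 6 ("packed").
Base order: The engineer had packed which contract because the senator had insisted a broker had sold the archive that morning.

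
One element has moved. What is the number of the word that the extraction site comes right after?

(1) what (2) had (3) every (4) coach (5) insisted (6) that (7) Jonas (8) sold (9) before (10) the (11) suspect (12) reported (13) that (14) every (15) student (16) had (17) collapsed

8

The displaced element is "what" (word 1).
It is linked across 1 clause boundary (that).
It functions as the direct object of "sold", so the gap sits immediately after word 8 ("sold").
Base order: Every coach had insisted that Jonas sold what before the suspect reported that every student had collapsed.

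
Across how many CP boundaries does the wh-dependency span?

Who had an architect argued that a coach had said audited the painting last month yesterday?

2

"who" is extracted from the subject of "audited".
Boundaries crossed, outermost first: [that], [Ø] — 2 in total.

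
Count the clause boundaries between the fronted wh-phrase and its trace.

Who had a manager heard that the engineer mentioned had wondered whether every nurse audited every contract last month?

2

"who" is extracted from the subject of "wondered".
Boundaries crossed, outermost first: [that], [Ø] — 2 in total.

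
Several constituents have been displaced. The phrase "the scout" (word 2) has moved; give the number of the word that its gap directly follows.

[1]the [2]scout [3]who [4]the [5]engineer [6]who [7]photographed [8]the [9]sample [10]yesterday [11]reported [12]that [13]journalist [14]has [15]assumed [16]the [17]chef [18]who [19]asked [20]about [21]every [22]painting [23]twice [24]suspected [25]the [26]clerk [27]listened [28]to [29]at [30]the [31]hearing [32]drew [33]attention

28

The displaced element is "the scout" (word 2).
It is linked across 3 clause boundaries (Ø → Ø → Ø).
It functions as the object of the preposition "to" of "listened", so the gap sits immediately after word 28 ("to").
Base order: The engineer who photographed the sample yesterday reported that journalist has assumed the chef who asked about every painting twice suspected the clerk listened to the scout at the hearing.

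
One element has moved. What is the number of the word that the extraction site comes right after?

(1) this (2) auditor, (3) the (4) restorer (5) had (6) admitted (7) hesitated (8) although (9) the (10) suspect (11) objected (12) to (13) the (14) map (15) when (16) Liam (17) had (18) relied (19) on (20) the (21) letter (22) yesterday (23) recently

6

The displaced element is "this auditor" (word 2).
It is linked across 1 clause boundary (Ø).
It functions as the subject of "hesitated", so the gap sits immediately after word 6 ("admitted").
Base order: The restorer had admitted that this auditor hesitated although the suspect objected to the map when Liam had relied on the letter yesterday recently.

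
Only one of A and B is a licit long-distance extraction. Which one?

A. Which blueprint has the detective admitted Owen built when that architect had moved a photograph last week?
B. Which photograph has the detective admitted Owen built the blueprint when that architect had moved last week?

A

In B, the wh-phrase is extracted from inside an adjunct island (introduced by "when"), which blocks movement.
In A, the extraction path crosses only that-complement boundaries, which are transparent.
So A is grammatical.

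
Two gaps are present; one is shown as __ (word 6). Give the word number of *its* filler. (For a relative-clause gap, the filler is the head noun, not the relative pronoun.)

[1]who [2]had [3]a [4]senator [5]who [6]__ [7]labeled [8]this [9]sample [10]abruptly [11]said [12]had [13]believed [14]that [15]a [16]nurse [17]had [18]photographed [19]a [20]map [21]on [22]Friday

4

The marked gap is inside the relative clause, the subject of "labeled".
Its filler is the head noun "senator" (via "who"), at word 4.
(The other dependency links word 1 to a gap after word 11.)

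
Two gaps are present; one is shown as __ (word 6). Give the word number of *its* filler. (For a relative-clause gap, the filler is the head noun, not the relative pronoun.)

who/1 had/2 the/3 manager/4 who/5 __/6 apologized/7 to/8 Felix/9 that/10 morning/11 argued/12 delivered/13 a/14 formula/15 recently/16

4

The marked gap is inside the relative clause, the subject of "apologized".
Its filler is the head noun "manager" (via "who"), at word 4.
(The other dependency links word 1 to a gap after word 12.)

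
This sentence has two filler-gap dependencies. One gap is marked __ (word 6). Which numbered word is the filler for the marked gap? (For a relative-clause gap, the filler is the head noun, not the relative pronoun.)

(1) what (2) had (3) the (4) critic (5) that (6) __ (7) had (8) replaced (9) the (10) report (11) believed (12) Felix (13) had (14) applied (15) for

The marked gap is inside the relative clause, the subject of "replaced".
Its filler is the head noun "critic" (via "that"), at word 4.
(The other dependency links word 1 to a gap after word 15.)

4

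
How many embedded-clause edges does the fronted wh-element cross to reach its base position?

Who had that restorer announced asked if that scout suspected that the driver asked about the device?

1

"who" is extracted from the subject of "asked".
Boundaries crossed, outermost first: [Ø] — 1 in total.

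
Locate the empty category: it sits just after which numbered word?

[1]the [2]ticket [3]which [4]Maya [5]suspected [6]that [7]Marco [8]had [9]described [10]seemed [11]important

The displaced element is "the ticket" (word 2).
It is linked across 1 clause boundary (that).
It functions as the direct object of "described", so the gap sits immediately after word 9 ("described").
Base order: Maya suspected that Marco had described the ticket.

9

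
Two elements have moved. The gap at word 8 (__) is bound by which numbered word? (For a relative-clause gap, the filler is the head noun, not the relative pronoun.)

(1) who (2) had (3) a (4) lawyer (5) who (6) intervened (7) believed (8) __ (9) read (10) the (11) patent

The marked gap is the subject of "read".
Its filler is the fronted wh-phrase "who", at word 1.
(The other dependency links word 4 to a gap after word 5.)

1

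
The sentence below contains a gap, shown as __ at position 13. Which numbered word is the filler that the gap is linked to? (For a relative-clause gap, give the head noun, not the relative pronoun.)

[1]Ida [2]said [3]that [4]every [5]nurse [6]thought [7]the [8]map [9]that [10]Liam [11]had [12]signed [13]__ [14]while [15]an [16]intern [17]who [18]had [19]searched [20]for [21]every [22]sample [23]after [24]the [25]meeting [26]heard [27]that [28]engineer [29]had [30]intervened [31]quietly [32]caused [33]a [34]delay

8

The gap at 13 is the object of "signed", inside a relative clause.
The relative pronoun is "that" (word 9); it is bound by the head noun immediately before it.
Its filler is the head noun "map", at word 8.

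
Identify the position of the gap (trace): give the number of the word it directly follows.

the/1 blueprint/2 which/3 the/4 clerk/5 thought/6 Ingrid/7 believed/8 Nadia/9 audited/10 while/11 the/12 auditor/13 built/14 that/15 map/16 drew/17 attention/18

The displaced element is "the blueprint" (word 2).
It is linked across 2 clause boundaries (Ø → Ø).
It functions as the direct object of "audited", so the gap sits immediately after word 10 ("audited").
Base order: The clerk thought Ingrid believed Nadia audited the blueprint while the auditor built that map.

10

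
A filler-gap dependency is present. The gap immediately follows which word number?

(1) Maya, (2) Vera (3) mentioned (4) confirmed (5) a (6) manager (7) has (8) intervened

3

The displaced element is "Maya" (word 1).
It is linked across 1 clause boundary (Ø).
It functions as the subject of "confirmed", so the gap sits immediately after word 3 ("mentioned").
Base order: Vera mentioned Maya confirmed a manager has intervened.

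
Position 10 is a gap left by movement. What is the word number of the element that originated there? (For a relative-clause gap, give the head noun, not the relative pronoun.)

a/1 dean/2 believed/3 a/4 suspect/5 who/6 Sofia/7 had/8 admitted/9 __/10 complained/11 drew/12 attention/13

The gap at 10 is the subject of "complained", inside a relative clause.
The relative pronoun is "who" (word 6); it is bound by the head noun immediately before it.
Its filler is the head noun "suspect", at word 5.

5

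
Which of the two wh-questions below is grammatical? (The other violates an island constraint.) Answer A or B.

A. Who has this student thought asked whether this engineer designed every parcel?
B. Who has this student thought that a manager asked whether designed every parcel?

A

In B, the wh-phrase is extracted from inside a wh-island (introduced by "whether"), which blocks movement.
In A, the extraction path crosses only that-complement boundaries, which are transparent.
So A is grammatical.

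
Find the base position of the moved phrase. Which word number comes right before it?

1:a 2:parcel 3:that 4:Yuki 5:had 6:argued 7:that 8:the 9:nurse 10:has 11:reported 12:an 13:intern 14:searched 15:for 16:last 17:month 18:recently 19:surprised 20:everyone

The displaced element is "a parcel" (word 2).
It is linked across 2 clause boundaries (that → Ø).
It functions as the object of the preposition "for" of "searched", so the gap sits immediately after word 15 ("for").
Base order: Yuki had argued that the nurse has reported an intern searched for a parcel last month recently.

15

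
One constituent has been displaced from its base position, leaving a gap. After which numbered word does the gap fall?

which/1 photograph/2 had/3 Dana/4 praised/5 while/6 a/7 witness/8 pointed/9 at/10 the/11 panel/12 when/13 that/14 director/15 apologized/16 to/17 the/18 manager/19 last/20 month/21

The displaced element is "which photograph" (word 2).
It functions as the direct object of "praised", so the gap sits immediately after word 5 ("praised").
Base order: Dana had praised which photograph while a witness pointed at the panel when that director apologized to the manager last month.

5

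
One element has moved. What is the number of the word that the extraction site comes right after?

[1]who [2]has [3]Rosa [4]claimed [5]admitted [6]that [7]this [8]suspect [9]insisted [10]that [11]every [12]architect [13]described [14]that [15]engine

The displaced element is "who" (word 1).
It is linked across 1 clause boundary (Ø).
It functions as the subject of "admitted", so the gap sits immediately after word 4 ("claimed").
Base order: Rosa has claimed who admitted that this suspect insisted that every architect described that engine.

4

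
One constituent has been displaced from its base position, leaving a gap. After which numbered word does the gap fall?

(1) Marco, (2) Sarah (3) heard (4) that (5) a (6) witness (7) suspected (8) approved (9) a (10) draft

The displaced element is "Marco" (word 1).
It is linked across 2 clause boundaries (that → Ø).
It functions as the subject of "approved", so the gap sits immediately after word 7 ("suspected").
Base order: Sarah heard that a witness suspected that Marco approved a draft.

7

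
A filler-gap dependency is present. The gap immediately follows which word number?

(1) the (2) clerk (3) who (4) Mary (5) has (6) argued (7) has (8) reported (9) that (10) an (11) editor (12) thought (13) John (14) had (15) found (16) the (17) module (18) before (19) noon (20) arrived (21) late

6

The displaced element is "the clerk" (word 2).
It is linked across 1 clause boundary (Ø).
It functions as the subject of "reported", so the gap sits immediately after word 6 ("argued").
Base order: Mary has argued that the clerk has reported that an editor thought John had found the module before noon.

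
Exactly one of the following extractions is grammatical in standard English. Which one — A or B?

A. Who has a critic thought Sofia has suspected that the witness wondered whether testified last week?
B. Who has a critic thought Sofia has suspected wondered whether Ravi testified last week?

B

In A, the wh-phrase is extracted from inside a wh-island (introduced by "whether"), which blocks movement.
In B, the extraction path crosses only that-complement boundaries, which are transparent.
So B is grammatical.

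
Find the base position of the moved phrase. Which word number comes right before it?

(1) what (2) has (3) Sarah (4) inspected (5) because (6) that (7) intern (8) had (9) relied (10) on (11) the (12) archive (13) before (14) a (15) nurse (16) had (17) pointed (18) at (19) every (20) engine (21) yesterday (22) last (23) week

The displaced element is "what" (word 1).
It functions as the direct object of "inspected", so the gap sits immediately after word 4 ("inspected").
Base order: Sarah has inspected what because that intern had relied on the archive before a nurse had pointed at every engine yesterday last week.

4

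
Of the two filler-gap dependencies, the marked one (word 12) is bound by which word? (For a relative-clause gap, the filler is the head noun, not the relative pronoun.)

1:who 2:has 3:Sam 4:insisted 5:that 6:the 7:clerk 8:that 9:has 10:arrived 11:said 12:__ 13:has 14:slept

1

The marked gap is the subject of "slept".
Its filler is the fronted wh-phrase "who", at word 1.
(The other dependency links word 7 to a gap after word 8.)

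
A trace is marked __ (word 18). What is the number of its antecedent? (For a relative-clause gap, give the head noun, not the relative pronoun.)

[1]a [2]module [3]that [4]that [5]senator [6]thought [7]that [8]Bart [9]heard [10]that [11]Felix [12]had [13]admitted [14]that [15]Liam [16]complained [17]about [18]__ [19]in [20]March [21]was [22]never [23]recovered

The gap at 18 is the prepositional object of "complained", inside a relative clause.
The relative pronoun is "that" (word 3); it is bound by the head noun immediately before it.
Its filler is the head noun "module", at word 2.

2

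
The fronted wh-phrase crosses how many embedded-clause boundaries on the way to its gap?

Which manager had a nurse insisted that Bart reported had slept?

"which manager" is extracted from the subject of "slept".
Boundaries crossed, outermost first: [that], [Ø] — 2 in total.

2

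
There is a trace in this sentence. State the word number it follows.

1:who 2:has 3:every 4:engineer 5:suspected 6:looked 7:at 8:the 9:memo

The displaced element is "who" (word 1).
It is linked across 1 clause boundary (Ø).
It functions as the subject of "looked", so the gap sits immediately after word 5 ("suspected").
Base order: Every engineer has suspected who looked at the memo.

5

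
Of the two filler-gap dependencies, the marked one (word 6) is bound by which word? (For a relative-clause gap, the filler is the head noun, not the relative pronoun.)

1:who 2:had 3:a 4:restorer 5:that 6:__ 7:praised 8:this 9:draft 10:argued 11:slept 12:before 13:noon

The marked gap is inside the relative clause, the subject of "praised".
Its filler is the head noun "restorer" (via "that"), at word 4.
(The other dependency links word 1 to a gap after word 10.)

4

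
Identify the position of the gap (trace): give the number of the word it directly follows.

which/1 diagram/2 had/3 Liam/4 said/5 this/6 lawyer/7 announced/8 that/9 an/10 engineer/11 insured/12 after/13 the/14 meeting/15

12

The displaced element is "which diagram" (word 2).
It is linked across 2 clause boundaries (Ø → that).
It functions as the direct object of "insured", so the gap sits immediately after word 12 ("insured").
Base order: Liam had said this lawyer announced that an engineer insured which diagram after the meeting.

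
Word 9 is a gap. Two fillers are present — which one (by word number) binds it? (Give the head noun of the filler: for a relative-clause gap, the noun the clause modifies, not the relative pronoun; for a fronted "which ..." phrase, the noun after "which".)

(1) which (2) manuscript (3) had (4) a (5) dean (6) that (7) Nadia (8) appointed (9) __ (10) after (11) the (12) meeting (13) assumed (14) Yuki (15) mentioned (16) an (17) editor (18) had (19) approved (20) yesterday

5

The marked gap is inside the relative clause, the direct object of "appointed".
Its filler is the head noun "dean" (via "that"), at word 5.
(The other dependency links word 2 to a gap after word 19.)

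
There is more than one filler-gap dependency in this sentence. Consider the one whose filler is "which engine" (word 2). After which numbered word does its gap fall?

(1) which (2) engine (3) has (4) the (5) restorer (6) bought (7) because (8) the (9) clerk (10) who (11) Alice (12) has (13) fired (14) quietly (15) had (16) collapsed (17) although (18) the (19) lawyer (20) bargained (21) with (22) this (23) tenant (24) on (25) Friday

The displaced element is "which engine" (word 2).
It functions as the direct object of "bought", so the gap sits immediately after word 6 ("bought").
Base order: The restorer has bought which engine because the clerk who Alice has fired quietly had collapsed although the lawyer bargained with this tenant on Friday.

6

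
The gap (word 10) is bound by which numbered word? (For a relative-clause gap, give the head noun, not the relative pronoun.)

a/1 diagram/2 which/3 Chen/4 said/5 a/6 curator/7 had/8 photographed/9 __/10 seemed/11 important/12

2

The gap at 10 is the object of "photographed", inside a relative clause.
The relative pronoun is "which" (word 3); it is bound by the head noun immediately before it.
Its filler is the head noun "diagram", at word 2.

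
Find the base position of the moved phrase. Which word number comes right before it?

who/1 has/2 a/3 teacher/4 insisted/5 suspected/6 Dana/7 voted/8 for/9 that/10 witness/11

5

The displaced element is "who" (word 1).
It is linked across 1 clause boundary (Ø).
It functions as the subject of "suspected", so the gap sits immediately after word 5 ("insisted").
Base order: A teacher has insisted that who suspected Dana voted for that witness.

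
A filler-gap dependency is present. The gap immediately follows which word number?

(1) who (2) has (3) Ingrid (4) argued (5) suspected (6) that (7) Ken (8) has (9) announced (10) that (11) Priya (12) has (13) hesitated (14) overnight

The displaced element is "who" (word 1).
It is linked across 1 clause boundary (Ø).
It functions as the subject of "suspected", so the gap sits immediately after word 4 ("argued").
Base order: Ingrid has argued who suspected that Ken has announced that Priya has hesitated overnight.

4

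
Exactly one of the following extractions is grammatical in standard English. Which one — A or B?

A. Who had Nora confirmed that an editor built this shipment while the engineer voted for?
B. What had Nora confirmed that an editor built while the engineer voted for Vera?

In A, the wh-phrase is extracted from inside an adjunct island (introduced by "while"), which blocks movement.
In B, the extraction path crosses only that-complement boundaries, which are transparent.
So B is grammatical.

B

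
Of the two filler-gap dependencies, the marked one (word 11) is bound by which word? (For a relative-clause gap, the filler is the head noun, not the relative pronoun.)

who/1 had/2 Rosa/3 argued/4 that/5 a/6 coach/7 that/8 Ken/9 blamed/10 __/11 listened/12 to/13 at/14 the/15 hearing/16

7

The marked gap is inside the relative clause, the direct object of "blamed".
Its filler is the head noun "coach" (via "that"), at word 7.
(The other dependency links word 1 to a gap after word 13.)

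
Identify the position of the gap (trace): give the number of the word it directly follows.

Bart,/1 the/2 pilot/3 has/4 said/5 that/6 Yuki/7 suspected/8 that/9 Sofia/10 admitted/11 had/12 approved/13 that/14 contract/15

11

The displaced element is "Bart" (word 1).
It is linked across 3 clause boundaries (that → that → Ø).
It functions as the subject of "approved", so the gap sits immediately after word 11 ("admitted").
Base order: The pilot has said that Yuki suspected that Sofia admitted that Bart had approved that contract.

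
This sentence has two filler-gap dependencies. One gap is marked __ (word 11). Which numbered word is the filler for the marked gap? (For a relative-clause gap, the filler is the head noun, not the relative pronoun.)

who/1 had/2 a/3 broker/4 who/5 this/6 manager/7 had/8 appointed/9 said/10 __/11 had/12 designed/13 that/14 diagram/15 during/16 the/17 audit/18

1

The marked gap is the subject of "designed".
Its filler is the fronted wh-phrase "who", at word 1.
(The other dependency links word 4 to a gap after word 9.)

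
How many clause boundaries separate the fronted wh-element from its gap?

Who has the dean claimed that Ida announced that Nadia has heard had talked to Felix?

"who" is extracted from the subject of "talked".
Boundaries crossed, outermost first: [that], [that], [Ø] — 3 in total.

3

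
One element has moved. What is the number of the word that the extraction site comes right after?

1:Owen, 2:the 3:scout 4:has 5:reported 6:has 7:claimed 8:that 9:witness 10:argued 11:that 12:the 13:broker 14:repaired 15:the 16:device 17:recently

The displaced element is "Owen" (word 1).
It is linked across 1 clause boundary (Ø).
It functions as the subject of "claimed", so the gap sits immediately after word 5 ("reported").
Base order: The scout has reported that Owen has claimed that witness argued that the broker repaired the device recently.

5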